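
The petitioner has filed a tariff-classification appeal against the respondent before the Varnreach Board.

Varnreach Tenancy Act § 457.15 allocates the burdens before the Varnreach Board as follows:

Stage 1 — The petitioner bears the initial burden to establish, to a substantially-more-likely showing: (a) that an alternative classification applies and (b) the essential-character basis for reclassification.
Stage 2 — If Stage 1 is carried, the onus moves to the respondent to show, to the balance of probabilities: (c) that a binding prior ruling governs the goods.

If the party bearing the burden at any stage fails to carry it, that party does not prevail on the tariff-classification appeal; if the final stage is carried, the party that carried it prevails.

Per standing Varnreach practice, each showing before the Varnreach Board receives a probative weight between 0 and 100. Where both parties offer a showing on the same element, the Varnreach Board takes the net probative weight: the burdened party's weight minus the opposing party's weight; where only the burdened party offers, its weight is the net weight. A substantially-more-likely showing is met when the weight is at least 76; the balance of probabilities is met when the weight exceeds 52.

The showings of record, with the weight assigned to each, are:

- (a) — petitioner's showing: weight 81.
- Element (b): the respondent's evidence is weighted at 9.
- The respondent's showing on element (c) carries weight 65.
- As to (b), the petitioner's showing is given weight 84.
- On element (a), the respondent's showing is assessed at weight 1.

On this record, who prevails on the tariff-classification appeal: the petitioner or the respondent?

respondent

Stage 1 — burden on petitioner; standard: a substantially-more-likely showing (weight is at least 76).
    (a): 81 − 1 = 80 ≥ 76 [met]
    (b): 84 − 9 = 75 < 76 [not met]
  Stage 1 not carried; the petitioner fails its burden.
The respondent prevails.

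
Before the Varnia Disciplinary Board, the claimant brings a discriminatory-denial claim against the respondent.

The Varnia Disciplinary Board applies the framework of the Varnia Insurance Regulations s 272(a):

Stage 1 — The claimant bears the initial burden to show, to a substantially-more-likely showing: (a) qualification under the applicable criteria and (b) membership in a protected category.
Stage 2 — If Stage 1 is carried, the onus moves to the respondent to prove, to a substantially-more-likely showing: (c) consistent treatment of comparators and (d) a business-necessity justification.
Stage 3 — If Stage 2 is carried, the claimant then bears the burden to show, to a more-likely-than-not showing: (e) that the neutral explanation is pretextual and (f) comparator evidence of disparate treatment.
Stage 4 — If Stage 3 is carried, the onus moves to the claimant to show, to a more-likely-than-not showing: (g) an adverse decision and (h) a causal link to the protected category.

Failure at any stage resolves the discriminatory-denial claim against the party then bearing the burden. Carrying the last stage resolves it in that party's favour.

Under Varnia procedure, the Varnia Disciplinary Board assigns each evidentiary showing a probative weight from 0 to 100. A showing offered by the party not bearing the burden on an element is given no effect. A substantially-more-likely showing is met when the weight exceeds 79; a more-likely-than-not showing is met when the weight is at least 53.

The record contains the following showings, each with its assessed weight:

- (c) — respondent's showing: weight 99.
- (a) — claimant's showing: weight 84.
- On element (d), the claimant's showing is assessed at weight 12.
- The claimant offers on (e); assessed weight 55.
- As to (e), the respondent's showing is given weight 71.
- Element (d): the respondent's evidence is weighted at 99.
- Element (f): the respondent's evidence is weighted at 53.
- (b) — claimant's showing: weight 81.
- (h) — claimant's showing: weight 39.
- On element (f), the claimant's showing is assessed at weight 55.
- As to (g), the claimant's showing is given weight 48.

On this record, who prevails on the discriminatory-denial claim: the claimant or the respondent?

Stage 1 (claimant, a substantially-more-likely showing, weight exceeds 79): (a) 84 > 79 — meets; (b) 81 > 79 — meets.
  Stage 1 is satisfied; the onus moves to the respondent.
Stage 2 (respondent, a substantially-more-likely showing, weight exceeds 79): (c) 99 > 79 — meets; (d) 99 (claimant's 12 disregarded) > 79 — meets.
  The respondent carries Stage 2; the claimant now bears the burden.
Stage 3 (claimant, a more-likely-than-not showing, weight is at least 53): (e) 55 (respondent's 71 disregarded) ≥ 53 — meets; (f) 55 (respondent's 53 disregarded) ≥ 53 — meets.
  Stage 3 is satisfied; the claimant continues to bear the burden.
Stage 4 (claimant, a more-likely-than-not showing, weight is at least 53): (g) 48 < 53 — fails; (h) 39 < 53 — fails.
  Stage 4 not carried; the claimant fails its burden.
The analysis ends at Stage 4; the respondent prevails.

respondent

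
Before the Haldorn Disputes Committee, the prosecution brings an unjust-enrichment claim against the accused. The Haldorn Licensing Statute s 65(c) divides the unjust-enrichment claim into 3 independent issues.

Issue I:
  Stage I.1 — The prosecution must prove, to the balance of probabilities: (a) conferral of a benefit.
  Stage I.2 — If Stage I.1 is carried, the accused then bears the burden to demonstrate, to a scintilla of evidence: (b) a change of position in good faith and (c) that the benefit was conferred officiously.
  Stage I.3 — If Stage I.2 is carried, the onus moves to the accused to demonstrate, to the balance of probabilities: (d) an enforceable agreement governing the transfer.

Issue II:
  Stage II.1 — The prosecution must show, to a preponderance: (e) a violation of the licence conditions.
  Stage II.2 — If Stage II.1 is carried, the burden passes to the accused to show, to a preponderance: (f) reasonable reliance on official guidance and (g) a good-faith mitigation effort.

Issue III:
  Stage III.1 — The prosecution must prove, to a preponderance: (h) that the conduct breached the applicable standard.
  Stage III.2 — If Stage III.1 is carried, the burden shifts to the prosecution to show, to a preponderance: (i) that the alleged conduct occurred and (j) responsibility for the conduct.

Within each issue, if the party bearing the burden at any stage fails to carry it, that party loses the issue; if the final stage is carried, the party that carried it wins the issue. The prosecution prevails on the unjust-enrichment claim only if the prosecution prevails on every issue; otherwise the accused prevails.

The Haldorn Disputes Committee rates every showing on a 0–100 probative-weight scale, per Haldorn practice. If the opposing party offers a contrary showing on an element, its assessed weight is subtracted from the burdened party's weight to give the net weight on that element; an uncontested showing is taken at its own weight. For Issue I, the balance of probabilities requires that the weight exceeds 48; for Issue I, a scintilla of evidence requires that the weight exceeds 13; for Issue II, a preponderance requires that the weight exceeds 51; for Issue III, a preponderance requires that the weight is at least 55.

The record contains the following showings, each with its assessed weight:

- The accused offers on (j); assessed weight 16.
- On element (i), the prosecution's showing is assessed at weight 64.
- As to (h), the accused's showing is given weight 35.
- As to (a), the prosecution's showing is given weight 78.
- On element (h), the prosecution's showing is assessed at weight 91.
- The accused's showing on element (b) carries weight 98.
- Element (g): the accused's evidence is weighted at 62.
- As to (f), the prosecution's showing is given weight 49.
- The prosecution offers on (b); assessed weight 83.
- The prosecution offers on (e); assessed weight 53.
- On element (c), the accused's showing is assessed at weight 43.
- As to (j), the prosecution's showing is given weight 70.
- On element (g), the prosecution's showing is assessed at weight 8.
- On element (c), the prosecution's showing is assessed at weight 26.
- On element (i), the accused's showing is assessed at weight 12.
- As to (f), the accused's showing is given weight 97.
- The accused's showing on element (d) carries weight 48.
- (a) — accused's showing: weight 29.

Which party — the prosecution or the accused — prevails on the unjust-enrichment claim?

accused

— Issue I —
Stage I.1 (prosecution, the balance of probabilities, weight exceeds 48): (a) net 78−29=49 > 48 — meets.
  Stage I.1 is satisfied; the onus moves to the accused.
Stage I.2 (accused, a scintilla of evidence, weight exceeds 13): (b) net 98−83=15 > 13 — meets; (c) net 43−26=17 > 13 — meets.
  Stage I.2 carried; the burden remains with the accused.
Stage I.3 (accused, the balance of probabilities, weight exceeds 48): (d) 48 ≤ 48 — fails.
  The accused does not carry Stage I.3.
The prosecution prevails on this issue.
— Issue II —
Stage II.1 — burden on prosecution; standard: a preponderance (weight exceeds 51).
    (e): 53 > 51 [met]
  Stage II.1 carried; the burden shifts to the accused.
Stage II.2 — burden on accused; standard: a preponderance (weight exceeds 51).
    (f): 97 − 49 = 48 ≤ 51 [not met]
    (g): 62 − 8 = 54 > 51 [met]
  Stage II.2 not carried; the accused fails its burden.
So the prosecution prevails on this issue.
— Issue III —
Stage III.1 (prosecution, a preponderance, weight is at least 55): (h) net 91−35=56 ≥ 55 — meets.
  Stage III.1 is satisfied; the prosecution continues to bear the burden.
Stage III.2 (prosecution, a preponderance, weight is at least 55): (i) net 64−12=52 < 55 — fails; (j) net 70−16=54 < 55 — fails.
  Stage III.2 not carried; the prosecution fails its burden.
The analysis ends at Stage III.2; the accused prevails on this issue.
Per-issue: Issue I → prosecution; Issue II → prosecution; Issue III → accused. The prosecution must prevail on every issue; overall, the accused prevails.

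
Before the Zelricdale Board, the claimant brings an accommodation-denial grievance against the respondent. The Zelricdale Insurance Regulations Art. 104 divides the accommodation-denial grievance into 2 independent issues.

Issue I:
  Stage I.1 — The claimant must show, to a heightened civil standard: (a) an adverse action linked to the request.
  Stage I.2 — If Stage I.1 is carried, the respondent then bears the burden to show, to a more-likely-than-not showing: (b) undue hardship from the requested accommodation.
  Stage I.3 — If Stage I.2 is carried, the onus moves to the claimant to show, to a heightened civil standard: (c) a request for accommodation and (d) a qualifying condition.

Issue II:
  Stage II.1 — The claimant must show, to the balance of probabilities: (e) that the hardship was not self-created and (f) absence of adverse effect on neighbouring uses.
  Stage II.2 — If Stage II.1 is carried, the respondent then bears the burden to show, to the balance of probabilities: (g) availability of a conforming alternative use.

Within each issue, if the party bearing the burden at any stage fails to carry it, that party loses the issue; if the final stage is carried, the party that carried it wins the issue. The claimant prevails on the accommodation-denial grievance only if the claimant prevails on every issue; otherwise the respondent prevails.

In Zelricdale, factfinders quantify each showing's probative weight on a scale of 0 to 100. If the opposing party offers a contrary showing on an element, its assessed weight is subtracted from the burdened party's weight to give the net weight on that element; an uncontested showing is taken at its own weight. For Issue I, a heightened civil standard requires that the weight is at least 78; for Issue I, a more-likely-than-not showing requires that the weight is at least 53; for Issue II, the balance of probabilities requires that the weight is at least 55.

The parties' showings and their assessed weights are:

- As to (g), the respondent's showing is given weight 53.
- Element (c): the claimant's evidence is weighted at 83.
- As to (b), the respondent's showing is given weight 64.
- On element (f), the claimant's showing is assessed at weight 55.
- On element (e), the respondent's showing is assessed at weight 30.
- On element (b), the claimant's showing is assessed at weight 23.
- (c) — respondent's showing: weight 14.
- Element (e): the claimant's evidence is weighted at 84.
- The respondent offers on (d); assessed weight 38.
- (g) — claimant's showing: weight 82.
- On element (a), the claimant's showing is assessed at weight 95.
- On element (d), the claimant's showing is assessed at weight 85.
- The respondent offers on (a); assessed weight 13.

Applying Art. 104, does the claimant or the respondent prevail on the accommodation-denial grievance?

— Issue I —
At Stage I.1 the claimant must meet a heightened civil standard (weight is at least 78): on (a) the weight is 95 less the opposing 13 gives net 82, which does reach 78, so (a) meets the standard.
  The claimant carries Stage I.1; the respondent now bears the burden.
At Stage I.2 the respondent must meet a more-likely-than-not showing (weight is at least 53): on (b) the weight is 64 less the opposing 23 gives net 41, < 53, so (b) does not meet the standard.
  The respondent does not carry Stage I.2.
The claimant prevails on this issue.
— Issue II —
Stage II.1 (claimant, the balance of probabilities, weight is at least 55): (e) net 84−30=54 < 55 — fails; (f) 55 ≥ 55 — meets.
  Not every element is met, so the claimant fails to carry Stage II.1.
The respondent prevails on this issue.
Per-issue: Issue I → claimant; Issue II → respondent. The claimant must prevail on every issue; overall, the respondent prevails.

respondent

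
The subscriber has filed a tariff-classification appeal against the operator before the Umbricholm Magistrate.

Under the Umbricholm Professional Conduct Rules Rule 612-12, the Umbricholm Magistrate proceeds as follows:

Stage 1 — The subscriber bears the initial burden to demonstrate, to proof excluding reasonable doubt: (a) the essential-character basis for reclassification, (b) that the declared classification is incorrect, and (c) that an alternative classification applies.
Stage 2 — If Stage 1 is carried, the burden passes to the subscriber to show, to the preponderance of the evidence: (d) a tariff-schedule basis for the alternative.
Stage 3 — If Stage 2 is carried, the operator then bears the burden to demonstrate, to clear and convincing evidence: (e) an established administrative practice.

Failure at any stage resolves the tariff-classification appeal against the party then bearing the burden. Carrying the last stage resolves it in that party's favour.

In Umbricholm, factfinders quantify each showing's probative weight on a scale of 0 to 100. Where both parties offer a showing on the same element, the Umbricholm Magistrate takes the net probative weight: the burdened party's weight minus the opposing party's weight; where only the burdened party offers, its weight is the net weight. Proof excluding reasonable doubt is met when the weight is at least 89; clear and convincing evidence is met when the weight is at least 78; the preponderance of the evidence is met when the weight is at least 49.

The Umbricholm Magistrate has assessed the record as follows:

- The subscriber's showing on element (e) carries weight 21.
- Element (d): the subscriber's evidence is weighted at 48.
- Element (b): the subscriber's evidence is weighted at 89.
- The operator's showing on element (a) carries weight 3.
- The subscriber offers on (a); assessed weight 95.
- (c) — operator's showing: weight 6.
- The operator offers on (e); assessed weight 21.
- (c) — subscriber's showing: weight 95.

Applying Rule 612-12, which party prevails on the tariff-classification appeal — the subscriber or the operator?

Stage 1 (subscriber, proof excluding reasonable doubt, weight is at least 89): (a) net 95−3=92 ≥ 89 — meets; (b) 89 ≥ 89 — meets; (c) net 95−6=89 ≥ 89 — meets.
  Stage 1 is satisfied; the subscriber continues to bear the burden.
Stage 2 (subscriber, the preponderance of the evidence, weight is at least 49): (d) 48 < 49 — fails.
  Stage 2 not carried; the subscriber fails its burden.
The operator prevails.

operator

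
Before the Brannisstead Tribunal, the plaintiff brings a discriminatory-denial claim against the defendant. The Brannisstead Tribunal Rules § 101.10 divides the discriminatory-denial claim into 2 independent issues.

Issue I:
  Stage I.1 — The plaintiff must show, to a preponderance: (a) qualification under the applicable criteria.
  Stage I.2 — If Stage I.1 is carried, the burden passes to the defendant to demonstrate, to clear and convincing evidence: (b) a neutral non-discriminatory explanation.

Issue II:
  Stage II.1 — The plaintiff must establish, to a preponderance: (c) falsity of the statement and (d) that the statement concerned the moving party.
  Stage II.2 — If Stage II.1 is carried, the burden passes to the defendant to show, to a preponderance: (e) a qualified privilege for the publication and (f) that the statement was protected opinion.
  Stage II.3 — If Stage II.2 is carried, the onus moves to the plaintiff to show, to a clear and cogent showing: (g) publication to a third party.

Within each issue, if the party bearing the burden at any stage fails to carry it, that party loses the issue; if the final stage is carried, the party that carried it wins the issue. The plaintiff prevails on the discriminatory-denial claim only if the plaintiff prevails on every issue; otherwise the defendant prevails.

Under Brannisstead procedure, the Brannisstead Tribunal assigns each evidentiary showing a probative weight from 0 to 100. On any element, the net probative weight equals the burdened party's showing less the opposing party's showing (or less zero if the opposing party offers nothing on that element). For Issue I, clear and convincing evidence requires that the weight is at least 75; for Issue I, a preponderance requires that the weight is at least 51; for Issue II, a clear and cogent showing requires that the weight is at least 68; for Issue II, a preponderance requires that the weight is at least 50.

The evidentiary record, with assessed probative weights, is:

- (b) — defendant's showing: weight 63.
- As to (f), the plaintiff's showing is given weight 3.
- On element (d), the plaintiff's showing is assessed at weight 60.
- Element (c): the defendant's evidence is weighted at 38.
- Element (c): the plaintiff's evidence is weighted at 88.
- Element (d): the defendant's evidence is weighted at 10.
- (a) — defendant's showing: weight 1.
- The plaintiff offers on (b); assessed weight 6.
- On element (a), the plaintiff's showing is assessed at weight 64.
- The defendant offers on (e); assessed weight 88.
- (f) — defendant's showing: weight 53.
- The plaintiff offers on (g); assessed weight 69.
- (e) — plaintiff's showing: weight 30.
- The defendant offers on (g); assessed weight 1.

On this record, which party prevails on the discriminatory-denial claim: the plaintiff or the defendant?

plaintiff

— Issue I —
Stage I.1 (plaintiff, a preponderance, weight is at least 51): (a) net 64−1=63 ≥ 51 — meets.
  The plaintiff carries Stage I.1; the defendant now bears the burden.
Stage I.2 (defendant, clear and convincing evidence, weight is at least 75): (b) net 63−6=57 < 75 — fails.
  The defendant does not carry Stage I.2.
The analysis ends at Stage I.2; the plaintiff prevails on this issue.
— Issue II —
Stage II.1 — burden on plaintiff; standard: a preponderance (weight is at least 50).
    (c): 88 − 38 = 50 ≥ 50 [met]
    (d): 60 − 10 = 50 ≥ 50 [met]
  All elements met. The burden passes to the defendant.
Stage II.2 — burden on defendant; standard: a preponderance (weight is at least 50).
    (e): 88 − 30 = 58 ≥ 50 [met]
    (f): 53 − 3 = 50 ≥ 50 [met]
  Stage II.2 is satisfied; the onus moves to the plaintiff.
Stage II.3 — burden on plaintiff; standard: a clear and cogent showing (weight is at least 68).
    (g): 69 − 1 = 68 ≥ 68 [met]
  All elements met at the final stage.
With every stage satisfied, the plaintiff prevails on this issue.
Per-issue: Issue I → plaintiff; Issue II → plaintiff. The plaintiff must prevail on every issue; overall, the plaintiff prevails.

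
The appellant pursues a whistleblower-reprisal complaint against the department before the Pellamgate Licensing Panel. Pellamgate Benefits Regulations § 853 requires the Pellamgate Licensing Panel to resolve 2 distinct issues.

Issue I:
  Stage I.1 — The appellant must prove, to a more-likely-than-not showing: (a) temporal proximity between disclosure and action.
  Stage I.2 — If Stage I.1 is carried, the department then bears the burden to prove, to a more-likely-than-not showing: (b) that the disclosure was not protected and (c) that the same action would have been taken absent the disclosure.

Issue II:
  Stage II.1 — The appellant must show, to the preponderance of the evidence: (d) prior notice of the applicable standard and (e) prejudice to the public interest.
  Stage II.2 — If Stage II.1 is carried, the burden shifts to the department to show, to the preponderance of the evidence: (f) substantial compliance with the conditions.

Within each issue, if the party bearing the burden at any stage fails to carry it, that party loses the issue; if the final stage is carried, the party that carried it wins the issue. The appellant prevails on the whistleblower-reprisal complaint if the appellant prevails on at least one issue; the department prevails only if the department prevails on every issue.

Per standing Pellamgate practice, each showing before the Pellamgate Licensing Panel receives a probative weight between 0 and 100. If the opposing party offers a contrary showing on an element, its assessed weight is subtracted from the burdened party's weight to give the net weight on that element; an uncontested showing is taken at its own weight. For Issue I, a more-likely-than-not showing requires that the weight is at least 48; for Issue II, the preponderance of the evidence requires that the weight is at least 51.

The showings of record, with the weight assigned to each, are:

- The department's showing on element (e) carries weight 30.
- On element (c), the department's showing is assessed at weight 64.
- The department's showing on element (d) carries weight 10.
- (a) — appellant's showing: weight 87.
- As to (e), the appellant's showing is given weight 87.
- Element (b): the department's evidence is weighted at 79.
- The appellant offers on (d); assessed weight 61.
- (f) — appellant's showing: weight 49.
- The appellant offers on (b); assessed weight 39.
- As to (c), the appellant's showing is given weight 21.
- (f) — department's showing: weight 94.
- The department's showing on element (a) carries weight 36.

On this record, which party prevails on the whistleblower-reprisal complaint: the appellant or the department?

— Issue I —
At Stage I.1 the appellant must meet a more-likely-than-not showing (weight is at least 48): on (a) the weight is 87 less the opposing 36 gives net 51, which does reach 48, so (a) meets the standard.
  All elements met. The burden passes to the department.
At Stage I.2 the department must meet a more-likely-than-not showing (weight is at least 48): on (b) the weight is 79 less the opposing 39 gives net 40, which does not reach 48, so (b) does not meet the standard; on (c) the weight is 64 less the opposing 21 gives net 43, which does not reach 48, so (c) does not meet the standard.
  Not every element is met, so the department fails to carry Stage I.2.
The analysis ends at Stage I.2; the appellant prevails on this issue.
— Issue II —
Stage II.1 — burden on appellant; standard: the preponderance of the evidence (weight is at least 51).
    (d): 61 − 10 = 51 ≥ 51 [met]
    (e): 87 − 30 = 57 ≥ 51 [met]
  All elements met. The burden passes to the department.
Stage II.2 — burden on department; standard: the preponderance of the evidence (weight is at least 51).
    (f): 94 − 49 = 45 < 51 [not met]
  Not every element is met, so the department fails to carry Stage II.2.
The appellant prevails on this issue.
Per-issue: Issue I → appellant; Issue II → appellant. The appellant must prevail on at least one issue; overall, the appellant prevails.

appellant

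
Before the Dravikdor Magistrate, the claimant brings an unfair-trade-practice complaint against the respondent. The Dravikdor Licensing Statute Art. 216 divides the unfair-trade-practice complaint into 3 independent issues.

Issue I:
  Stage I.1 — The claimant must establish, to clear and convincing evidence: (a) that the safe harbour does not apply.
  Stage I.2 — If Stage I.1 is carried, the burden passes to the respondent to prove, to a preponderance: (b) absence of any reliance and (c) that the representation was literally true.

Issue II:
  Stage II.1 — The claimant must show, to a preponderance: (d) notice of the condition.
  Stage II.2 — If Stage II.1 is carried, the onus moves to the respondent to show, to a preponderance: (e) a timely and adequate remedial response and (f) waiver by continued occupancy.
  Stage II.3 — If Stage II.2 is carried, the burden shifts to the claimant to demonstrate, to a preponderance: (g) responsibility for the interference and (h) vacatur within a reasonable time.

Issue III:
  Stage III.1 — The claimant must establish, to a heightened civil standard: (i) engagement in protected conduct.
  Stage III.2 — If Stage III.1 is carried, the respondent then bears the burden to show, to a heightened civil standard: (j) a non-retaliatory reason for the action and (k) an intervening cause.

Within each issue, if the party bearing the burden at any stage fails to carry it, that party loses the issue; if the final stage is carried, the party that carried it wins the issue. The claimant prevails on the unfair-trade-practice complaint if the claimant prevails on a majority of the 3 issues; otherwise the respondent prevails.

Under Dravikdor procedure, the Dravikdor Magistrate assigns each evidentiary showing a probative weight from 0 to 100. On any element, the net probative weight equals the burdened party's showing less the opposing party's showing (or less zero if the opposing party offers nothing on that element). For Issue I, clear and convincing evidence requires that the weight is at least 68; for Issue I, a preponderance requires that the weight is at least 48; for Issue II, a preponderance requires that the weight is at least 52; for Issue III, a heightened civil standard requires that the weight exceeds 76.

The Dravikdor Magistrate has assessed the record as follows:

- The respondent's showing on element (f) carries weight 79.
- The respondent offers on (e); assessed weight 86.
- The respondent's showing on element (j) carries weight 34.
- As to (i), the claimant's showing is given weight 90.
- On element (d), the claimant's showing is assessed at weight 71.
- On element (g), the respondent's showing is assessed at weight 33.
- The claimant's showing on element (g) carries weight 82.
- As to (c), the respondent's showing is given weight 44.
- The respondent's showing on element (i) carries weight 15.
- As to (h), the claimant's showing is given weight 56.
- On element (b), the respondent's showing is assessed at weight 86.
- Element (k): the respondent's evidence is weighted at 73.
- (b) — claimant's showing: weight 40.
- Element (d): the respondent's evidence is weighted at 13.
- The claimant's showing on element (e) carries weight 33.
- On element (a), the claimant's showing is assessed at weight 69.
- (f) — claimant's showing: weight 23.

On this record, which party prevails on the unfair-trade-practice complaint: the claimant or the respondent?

— Issue I —
Stage I.1 (claimant, clear and convincing evidence, weight is at least 68): (a) 69 ≥ 68 — meets.
  Stage I.1 is satisfied; the onus moves to the respondent.
Stage I.2 (respondent, a preponderance, weight is at least 48): (b) net 86−40=46 < 48 — fails; (c) 44 < 48 — fails.
  Stage I.2 not carried; the respondent fails its burden.
So the claimant prevails on this issue.
— Issue II —
At Stage II.1 the claimant must meet a preponderance (weight is at least 52): on (d) the weight is 71 less the opposing 13 gives net 58, ≥ 52, so (d) meets the standard.
  Stage II.1 carried; the burden shifts to the respondent.
At Stage II.2 the respondent must meet a preponderance (weight is at least 52): on (e) the weight is 86 less the opposing 33 gives net 53, which does reach 52, so (e) meets the standard; on (f) the weight is 79 less the opposing 23 gives net 56, ≥ 52, so (f) meets the standard.
  Stage II.2 is satisfied; the onus moves to the claimant.
At Stage II.3 the claimant must meet a preponderance (weight is at least 52): on (g) the weight is 82 less the opposing 33 gives net 49, which does not reach 52, so (g) does not meet the standard; on (h) the weight is 56, which does reach 52, so (h) meets the standard.
  Not every element is met, so the claimant fails to carry Stage II.3.
The respondent prevails on this issue.
— Issue III —
Stage III.1 — burden on claimant; standard: a heightened civil standard (weight exceeds 76).
    (i): 90 − 15 = 75 ≤ 76 [not met]
  The claimant does not carry Stage III.1.
The analysis ends at Stage III.1; the respondent prevails on this issue.
Per-issue: Issue I → claimant; Issue II → respondent; Issue III → respondent. The claimant must prevail on a majority of issues; overall, the respondent prevails.

respondent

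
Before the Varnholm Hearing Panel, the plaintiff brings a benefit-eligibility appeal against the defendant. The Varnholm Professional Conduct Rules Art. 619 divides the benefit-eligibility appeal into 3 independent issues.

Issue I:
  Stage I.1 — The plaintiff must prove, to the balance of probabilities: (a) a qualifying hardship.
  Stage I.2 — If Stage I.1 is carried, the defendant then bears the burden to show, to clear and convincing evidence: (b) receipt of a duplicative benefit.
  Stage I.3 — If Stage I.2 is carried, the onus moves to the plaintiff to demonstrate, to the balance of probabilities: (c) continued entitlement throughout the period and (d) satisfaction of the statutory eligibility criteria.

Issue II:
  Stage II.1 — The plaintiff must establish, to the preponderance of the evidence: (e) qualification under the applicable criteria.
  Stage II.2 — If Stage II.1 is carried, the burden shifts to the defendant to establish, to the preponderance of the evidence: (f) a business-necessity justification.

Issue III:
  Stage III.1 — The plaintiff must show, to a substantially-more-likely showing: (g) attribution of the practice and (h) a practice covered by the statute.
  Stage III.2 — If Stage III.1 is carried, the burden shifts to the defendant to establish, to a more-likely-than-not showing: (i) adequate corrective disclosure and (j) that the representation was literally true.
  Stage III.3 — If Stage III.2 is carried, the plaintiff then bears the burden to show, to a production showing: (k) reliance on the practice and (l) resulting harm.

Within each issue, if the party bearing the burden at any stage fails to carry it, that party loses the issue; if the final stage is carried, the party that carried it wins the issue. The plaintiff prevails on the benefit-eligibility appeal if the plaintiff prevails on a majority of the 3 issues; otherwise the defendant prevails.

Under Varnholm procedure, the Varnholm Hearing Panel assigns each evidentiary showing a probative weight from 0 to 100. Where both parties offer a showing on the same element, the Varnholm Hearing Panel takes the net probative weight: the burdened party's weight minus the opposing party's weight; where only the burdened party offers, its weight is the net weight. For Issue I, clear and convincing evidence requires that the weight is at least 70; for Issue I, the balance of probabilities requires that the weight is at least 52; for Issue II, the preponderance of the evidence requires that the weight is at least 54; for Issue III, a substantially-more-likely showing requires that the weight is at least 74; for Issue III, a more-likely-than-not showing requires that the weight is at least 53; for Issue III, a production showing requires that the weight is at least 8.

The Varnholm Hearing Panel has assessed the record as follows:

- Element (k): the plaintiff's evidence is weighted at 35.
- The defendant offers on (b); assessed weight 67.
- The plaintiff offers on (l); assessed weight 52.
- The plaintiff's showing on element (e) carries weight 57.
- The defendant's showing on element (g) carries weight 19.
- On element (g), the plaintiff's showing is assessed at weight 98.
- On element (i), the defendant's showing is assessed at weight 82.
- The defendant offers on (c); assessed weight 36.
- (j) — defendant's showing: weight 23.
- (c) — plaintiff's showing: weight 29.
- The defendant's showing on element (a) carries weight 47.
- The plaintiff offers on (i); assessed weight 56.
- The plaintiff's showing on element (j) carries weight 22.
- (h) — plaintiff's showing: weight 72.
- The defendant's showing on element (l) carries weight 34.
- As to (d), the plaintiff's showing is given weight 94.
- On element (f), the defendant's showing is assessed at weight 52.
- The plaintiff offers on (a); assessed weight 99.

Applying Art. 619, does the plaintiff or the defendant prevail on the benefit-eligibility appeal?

— Issue I —
At Stage I.1 the plaintiff must meet the balance of probabilities (weight is at least 52): on (a) the weight is 99 less the opposing 47 gives net 52, ≥ 52, so (a) meets the standard.
  The plaintiff carries Stage I.1; the defendant now bears the burden.
At Stage I.2 the defendant must meet clear and convincing evidence (weight is at least 70): on (b) the weight is 67, < 70, so (b) does not meet the standard.
  The defendant does not carry Stage I.2.
The analysis ends at Stage I.2; the plaintiff prevails on this issue.
— Issue II —
Stage II.1 — burden on plaintiff; standard: the preponderance of the evidence (weight is at least 54).
    (e): 57 ≥ 54 [met]
  Stage II.1 carried; the burden shifts to the defendant.
Stage II.2 — burden on defendant; standard: the preponderance of the evidence (weight is at least 54).
    (f): 52 < 54 [not met]
  The defendant does not carry Stage II.2.
The analysis ends at Stage II.2; the plaintiff prevails on this issue.
— Issue III —
At Stage III.1 the plaintiff must meet a substantially-more-likely showing (weight is at least 74): on (g) the weight is 98 less the opposing 19 gives net 79, ≥ 74, so (g) meets the standard; on (h) the weight is 72, which does not reach 74, so (h) does not meet the standard.
  Stage III.1 not carried; the plaintiff fails its burden.
The analysis ends at Stage III.1; the defendant prevails on this issue.
Per-issue: Issue I → plaintiff; Issue II → plaintiff; Issue III → defendant. The plaintiff must prevail on a majority of issues; overall, the plaintiff prevails.

plaintiff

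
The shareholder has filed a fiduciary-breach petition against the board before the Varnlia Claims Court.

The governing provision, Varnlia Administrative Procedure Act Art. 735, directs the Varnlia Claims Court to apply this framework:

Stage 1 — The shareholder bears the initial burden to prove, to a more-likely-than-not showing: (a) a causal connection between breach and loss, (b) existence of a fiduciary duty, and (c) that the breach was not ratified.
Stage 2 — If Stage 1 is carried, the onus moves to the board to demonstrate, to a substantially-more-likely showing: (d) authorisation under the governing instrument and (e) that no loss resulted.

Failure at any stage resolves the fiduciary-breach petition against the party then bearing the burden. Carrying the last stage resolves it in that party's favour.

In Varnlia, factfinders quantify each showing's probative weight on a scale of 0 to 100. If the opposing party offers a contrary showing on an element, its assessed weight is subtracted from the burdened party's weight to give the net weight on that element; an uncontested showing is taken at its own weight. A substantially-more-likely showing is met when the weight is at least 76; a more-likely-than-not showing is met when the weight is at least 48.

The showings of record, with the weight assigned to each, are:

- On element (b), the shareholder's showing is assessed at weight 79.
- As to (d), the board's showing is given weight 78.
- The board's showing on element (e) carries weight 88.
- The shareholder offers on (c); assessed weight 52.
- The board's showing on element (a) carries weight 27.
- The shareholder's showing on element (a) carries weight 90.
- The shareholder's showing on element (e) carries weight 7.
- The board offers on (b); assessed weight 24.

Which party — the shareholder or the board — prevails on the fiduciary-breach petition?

board

Stage 1 — burden on shareholder; standard: a more-likely-than-not showing (weight is at least 48).
    (a): 90 − 27 = 63 ≥ 48 [met]
    (b): 79 − 24 = 55 ≥ 48 [met]
    (c): 52 ≥ 48 [met]
  Stage 1 carried; the burden shifts to the board.
Stage 2 — burden on board; standard: a substantially-more-likely showing (weight is at least 76).
    (d): 78 ≥ 76 [met]
    (e): 88 − 7 = 81 ≥ 76 [met]
  Stage 2 carried; the final stage is satisfied.
With every stage satisfied, the board prevails.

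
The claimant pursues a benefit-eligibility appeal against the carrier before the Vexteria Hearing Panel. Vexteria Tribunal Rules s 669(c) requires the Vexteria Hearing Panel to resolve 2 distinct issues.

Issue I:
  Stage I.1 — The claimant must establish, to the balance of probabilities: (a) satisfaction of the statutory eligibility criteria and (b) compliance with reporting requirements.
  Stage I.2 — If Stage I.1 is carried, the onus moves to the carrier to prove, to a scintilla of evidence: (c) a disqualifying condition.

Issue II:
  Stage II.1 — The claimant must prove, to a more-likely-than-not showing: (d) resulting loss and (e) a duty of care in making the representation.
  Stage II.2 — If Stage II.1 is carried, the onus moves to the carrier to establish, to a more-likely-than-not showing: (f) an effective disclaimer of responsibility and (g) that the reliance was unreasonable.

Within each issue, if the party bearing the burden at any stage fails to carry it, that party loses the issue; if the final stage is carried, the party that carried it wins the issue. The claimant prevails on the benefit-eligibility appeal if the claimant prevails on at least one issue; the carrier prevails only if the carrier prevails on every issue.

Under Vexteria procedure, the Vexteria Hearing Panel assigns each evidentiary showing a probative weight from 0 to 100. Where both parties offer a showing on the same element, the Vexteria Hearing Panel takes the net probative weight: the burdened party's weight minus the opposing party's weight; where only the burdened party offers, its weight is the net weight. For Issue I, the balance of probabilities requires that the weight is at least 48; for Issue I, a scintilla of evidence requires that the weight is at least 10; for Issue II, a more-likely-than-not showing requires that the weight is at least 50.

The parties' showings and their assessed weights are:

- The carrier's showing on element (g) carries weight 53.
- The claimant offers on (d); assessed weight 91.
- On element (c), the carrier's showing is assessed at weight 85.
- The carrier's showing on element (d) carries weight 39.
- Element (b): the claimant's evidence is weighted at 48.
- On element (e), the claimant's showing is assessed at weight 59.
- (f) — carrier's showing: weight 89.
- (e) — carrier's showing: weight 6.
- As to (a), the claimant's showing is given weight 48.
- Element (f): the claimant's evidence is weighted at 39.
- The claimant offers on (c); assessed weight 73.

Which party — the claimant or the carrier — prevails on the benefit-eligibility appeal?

— Issue I —
Stage I.1 — burden on claimant; standard: the balance of probabilities (weight is at least 48).
    (a): 48 ≥ 48 [met]
    (b): 48 ≥ 48 [met]
  Stage I.1 is satisfied; the onus moves to the carrier.
Stage I.2 — burden on carrier; standard: a scintilla of evidence (weight is at least 10).
    (c): 85 − 73 = 12 ≥ 10 [met]
  All elements met at the final stage.
With every stage satisfied, the carrier prevails on this issue.
— Issue II —
Stage II.1 — burden on claimant; standard: a more-likely-than-not showing (weight is at least 50).
    (d): 91 − 39 = 52 ≥ 50 [met]
    (e): 59 − 6 = 53 ≥ 50 [met]
  The claimant carries Stage II.1; the carrier now bears the burden.
Stage II.2 — burden on carrier; standard: a more-likely-than-not showing (weight is at least 50).
    (f): 89 − 39 = 50 ≥ 50 [met]
    (g): 53 ≥ 50 [met]
  Stage II.2 carried; the final stage is satisfied.
With every stage satisfied, the carrier prevails on this issue.
Per-issue: Issue I → carrier; Issue II → carrier. The claimant must prevail on at least one issue; overall, the carrier prevails.

carrier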